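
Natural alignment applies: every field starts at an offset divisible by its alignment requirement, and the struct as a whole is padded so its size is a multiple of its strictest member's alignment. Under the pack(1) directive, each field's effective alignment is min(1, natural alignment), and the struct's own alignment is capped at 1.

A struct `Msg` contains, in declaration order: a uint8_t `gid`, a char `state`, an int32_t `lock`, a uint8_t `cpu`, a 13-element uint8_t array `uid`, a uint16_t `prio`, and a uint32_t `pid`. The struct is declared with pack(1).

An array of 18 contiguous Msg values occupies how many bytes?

0..1  gid  (1B, 1-aligned)
1..2  state  (1B, 1-aligned)
2..6  lock  (4B, 1-aligned)
6..7  cpu  (1B, 1-aligned)
7..20  uid  (13B, 1-aligned)
20..22  prio  (2B, 1-aligned)
22..26  pid  (4B, 1-aligned)
sizeof = 26, alignof = 1
array of 18: 18 × 26 = 468

468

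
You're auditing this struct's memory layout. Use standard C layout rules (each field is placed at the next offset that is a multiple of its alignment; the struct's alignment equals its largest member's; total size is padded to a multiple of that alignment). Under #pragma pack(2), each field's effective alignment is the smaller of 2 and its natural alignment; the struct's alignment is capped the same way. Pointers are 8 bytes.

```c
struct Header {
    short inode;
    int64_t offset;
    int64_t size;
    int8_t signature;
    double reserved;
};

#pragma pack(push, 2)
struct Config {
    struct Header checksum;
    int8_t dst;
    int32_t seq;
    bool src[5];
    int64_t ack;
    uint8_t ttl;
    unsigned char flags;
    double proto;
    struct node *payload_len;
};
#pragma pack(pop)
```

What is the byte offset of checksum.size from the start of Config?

16

Header: 0..2  inode  (2B, 2-aligned); 2..8  -- padding (6B); 8..16  offset  (8B, 8-aligned); 16..24  size  (8B, 8-aligned); 24..25  signature  (1B, 1-aligned); 25..32  -- padding (7B); 32..40  reserved  (8B, 8-aligned); sizeof = 40, alignof = 8
0..40  checksum  (40B, 2-aligned)
within Header: size at 16
0 + 16 = 16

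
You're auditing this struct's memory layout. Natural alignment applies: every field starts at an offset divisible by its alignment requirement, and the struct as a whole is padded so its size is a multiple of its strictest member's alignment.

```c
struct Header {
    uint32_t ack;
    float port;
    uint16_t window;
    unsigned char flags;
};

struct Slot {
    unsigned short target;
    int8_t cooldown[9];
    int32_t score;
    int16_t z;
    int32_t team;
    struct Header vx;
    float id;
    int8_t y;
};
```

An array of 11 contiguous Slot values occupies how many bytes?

484

Header: ack at 0 (size 4, align 4) → ends 4; port at 4 (size 4, align 4) → ends 8; window at 8 (size 2, align 2) → ends 10; flags at 10 (size 1, align 1) → ends 11; tail pad 1 to reach multiple of 4; total 12 bytes, alignment 4
target at 0 (size 2, align 2) → ends 2
cooldown at 2 (size 9, align 1) → ends 11
pad 1 to align 4 for score
score at 12 (size 4, align 4) → ends 16
z at 16 (size 2, align 2) → ends 18
pad 2 to align 4 for team
team at 20 (size 4, align 4) → ends 24
vx at 24 (size 12, align 4) → ends 36
id at 36 (size 4, align 4) → ends 40
y at 40 (size 1, align 1) → ends 41
tail pad 3 to reach multiple of 4
total 44 bytes, alignment 4
array of 11: 11 × 44 = 484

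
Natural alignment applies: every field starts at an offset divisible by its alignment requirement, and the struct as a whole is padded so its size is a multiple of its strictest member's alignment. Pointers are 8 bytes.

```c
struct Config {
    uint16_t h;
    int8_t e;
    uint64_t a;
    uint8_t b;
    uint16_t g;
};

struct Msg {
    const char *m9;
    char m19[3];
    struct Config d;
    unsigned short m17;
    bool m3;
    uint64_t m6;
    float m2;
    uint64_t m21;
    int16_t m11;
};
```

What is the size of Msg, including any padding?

Config: h at 0 (size 2, align 2) → ends 2; e at 2 (size 1, align 1) → ends 3; pad 5 to align 8 for a; a at 8 (size 8, align 8) → ends 16; b at 16 (size 1, align 1) → ends 17; pad 1 to align 2 for g; g at 18 (size 2, align 2) → ends 20; tail pad 4 to reach multiple of 8; total 24 bytes, alignment 8
m9 at 0 (size 8, align 8) → ends 8
m19 at 8 (size 3, align 1) → ends 11
pad 5 to align 8 for d
d at 16 (size 24, align 8) → ends 40
m17 at 40 (size 2, align 2) → ends 42
m3 at 42 (size 1, align 1) → ends 43
pad 5 to align 8 for m6
m6 at 48 (size 8, align 8) → ends 56
m2 at 56 (size 4, align 4) → ends 60
pad 4 to align 8 for m21
m21 at 64 (size 8, align 8) → ends 72
m11 at 72 (size 2, align 2) → ends 74
tail pad 6 to reach multiple of 8
total 80 bytes, alignment 8

80 bytes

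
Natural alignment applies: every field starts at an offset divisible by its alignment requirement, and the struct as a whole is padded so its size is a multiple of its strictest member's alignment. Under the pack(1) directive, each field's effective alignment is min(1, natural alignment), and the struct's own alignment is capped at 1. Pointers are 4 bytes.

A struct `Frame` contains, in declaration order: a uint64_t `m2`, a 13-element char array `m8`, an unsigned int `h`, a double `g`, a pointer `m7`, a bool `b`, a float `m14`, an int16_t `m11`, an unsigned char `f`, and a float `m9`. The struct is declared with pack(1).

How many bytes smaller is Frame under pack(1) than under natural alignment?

natural layout:
  m2 at 0 (size 8, align 8) → ends 8
  m8 at 8 (size 13, align 1) → ends 21
  pad 3 to align 4 for h
  h at 24 (size 4, align 4) → ends 28
  pad 4 to align 8 for g
  g at 32 (size 8, align 8) → ends 40
  m7 at 40 (size 4, align 4) → ends 44
  b at 44 (size 1, align 1) → ends 45
  pad 3 to align 4 for m14
  m14 at 48 (size 4, align 4) → ends 52
  m11 at 52 (size 2, align 2) → ends 54
  f at 54 (size 1, align 1) → ends 55
  pad 1 to align 4 for m9
  m9 at 56 (size 4, align 4) → ends 60
  tail pad 4 to reach multiple of 8
  total 64 bytes, alignment 8
packed(1) layout:
  m2 at 0 (size 8, align 1) → ends 8
  m8 at 8 (size 13, align 1) → ends 21
  h at 21 (size 4, align 1) → ends 25
  g at 25 (size 8, align 1) → ends 33
  m7 at 33 (size 4, align 1) → ends 37
  b at 37 (size 1, align 1) → ends 38
  m14 at 38 (size 4, align 1) → ends 42
  m11 at 42 (size 2, align 1) → ends 44
  f at 44 (size 1, align 1) → ends 45
  m9 at 45 (size 4, align 1) → ends 49
  total 49 bytes, alignment 1
64 − 49 = 15

15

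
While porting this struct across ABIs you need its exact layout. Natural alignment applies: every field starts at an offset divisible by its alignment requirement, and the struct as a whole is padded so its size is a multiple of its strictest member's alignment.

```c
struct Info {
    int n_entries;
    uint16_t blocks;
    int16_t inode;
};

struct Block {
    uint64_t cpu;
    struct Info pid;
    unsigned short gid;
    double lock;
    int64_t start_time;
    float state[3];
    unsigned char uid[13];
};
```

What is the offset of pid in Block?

Info: 0..4  n_entries  (4B, 4-aligned); 4..6  blocks  (2B, 2-aligned); 6..8  inode  (2B, 2-aligned); sizeof = 8, alignof = 4
0..8  cpu  (8B, 8-aligned)
8..16  pid  (8B, 4-aligned)

8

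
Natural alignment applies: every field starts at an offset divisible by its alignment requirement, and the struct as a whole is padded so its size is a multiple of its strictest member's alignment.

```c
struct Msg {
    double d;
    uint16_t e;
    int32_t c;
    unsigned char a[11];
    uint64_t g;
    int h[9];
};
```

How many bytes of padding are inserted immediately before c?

d at 0 (size 8, align 8) → ends 8
e at 8 (size 2, align 2) → ends 10
pad 2 to align 4 for c
c at 12 (size 4, align 4) → ends 16

2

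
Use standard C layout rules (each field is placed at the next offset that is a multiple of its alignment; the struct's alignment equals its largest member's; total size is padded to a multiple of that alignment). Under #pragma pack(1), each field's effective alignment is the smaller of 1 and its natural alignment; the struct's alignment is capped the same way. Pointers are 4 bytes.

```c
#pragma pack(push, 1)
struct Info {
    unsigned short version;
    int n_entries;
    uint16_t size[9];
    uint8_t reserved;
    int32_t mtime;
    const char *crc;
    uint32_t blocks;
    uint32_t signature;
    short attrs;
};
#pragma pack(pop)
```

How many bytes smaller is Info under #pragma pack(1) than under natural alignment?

5

natural layout:
  0..2  version  (2B, 2-aligned)
  2..4  -- padding (2B)
  4..8  n_entries  (4B, 4-aligned)
  8..26  size  (18B, 2-aligned)
  26..27  reserved  (1B, 1-aligned)
  27..28  -- padding (1B)
  28..32  mtime  (4B, 4-aligned)
  32..36  crc  (4B, 4-aligned)
  36..40  blocks  (4B, 4-aligned)
  40..44  signature  (4B, 4-aligned)
  44..46  attrs  (2B, 2-aligned)
  46..48  -- tail padding (2B)
  sizeof = 48, alignof = 4
packed(1) layout:
  0..2  version  (2B, 1-aligned)
  2..6  n_entries  (4B, 1-aligned)
  6..24  size  (18B, 1-aligned)
  24..25  reserved  (1B, 1-aligned)
  25..29  mtime  (4B, 1-aligned)
  29..33  crc  (4B, 1-aligned)
  33..37  blocks  (4B, 1-aligned)
  37..41  signature  (4B, 1-aligned)
  41..43  attrs  (2B, 1-aligned)
  sizeof = 43, alignof = 1
48 − 43 = 5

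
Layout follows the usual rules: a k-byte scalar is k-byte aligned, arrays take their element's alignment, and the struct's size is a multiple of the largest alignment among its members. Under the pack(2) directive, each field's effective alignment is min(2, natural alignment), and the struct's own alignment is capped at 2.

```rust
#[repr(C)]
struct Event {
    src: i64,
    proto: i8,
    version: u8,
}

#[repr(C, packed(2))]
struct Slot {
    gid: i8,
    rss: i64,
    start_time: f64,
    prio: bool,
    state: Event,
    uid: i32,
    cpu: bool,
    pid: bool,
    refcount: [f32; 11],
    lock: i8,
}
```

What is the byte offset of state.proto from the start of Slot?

28

Event: src at 0 (size 8, align 8) → ends 8; proto at 8 (size 1, align 1) → ends 9; version at 9 (size 1, align 1) → ends 10; tail pad 6 to reach multiple of 8; total 16 bytes, alignment 8
gid at 0 (size 1, align 1) → ends 1
pad 1 to align 2 for rss
rss at 2 (size 8, align 2) → ends 10
start_time at 10 (size 8, align 2) → ends 18
prio at 18 (size 1, align 1) → ends 19
pad 1 to align 2 for state
state at 20 (size 16, align 2) → ends 36
within Event: proto at 8
20 + 8 = 28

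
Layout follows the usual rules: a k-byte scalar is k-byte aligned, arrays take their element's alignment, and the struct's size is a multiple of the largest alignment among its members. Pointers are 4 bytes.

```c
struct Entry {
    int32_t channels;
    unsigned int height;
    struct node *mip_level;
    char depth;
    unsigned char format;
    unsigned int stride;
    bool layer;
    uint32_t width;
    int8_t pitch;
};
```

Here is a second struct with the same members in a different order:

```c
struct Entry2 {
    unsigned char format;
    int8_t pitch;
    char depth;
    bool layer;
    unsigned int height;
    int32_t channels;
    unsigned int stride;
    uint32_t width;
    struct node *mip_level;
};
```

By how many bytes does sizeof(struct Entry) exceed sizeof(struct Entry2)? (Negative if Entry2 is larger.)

8

0..4  channels  (4B, 4-aligned)
4..8  height  (4B, 4-aligned)
8..12  mip_level  (4B, 4-aligned)
12..13  depth  (1B, 1-aligned)
13..14  format  (1B, 1-aligned)
14..16  -- padding (2B)
16..20  stride  (4B, 4-aligned)
20..21  layer  (1B, 1-aligned)
21..24  -- padding (3B)
24..28  width  (4B, 4-aligned)
28..29  pitch  (1B, 1-aligned)
29..32  -- tail padding (3B)
sizeof = 32, alignof = 4
— Entry2 —
0..1  format  (1B, 1-aligned)
1..2  pitch  (1B, 1-aligned)
2..3  depth  (1B, 1-aligned)
3..4  layer  (1B, 1-aligned)
4..8  height  (4B, 4-aligned)
8..12  channels  (4B, 4-aligned)
12..16  stride  (4B, 4-aligned)
16..20  width  (4B, 4-aligned)
20..24  mip_level  (4B, 4-aligned)
sizeof = 24, alignof = 4
32 − 24 = 8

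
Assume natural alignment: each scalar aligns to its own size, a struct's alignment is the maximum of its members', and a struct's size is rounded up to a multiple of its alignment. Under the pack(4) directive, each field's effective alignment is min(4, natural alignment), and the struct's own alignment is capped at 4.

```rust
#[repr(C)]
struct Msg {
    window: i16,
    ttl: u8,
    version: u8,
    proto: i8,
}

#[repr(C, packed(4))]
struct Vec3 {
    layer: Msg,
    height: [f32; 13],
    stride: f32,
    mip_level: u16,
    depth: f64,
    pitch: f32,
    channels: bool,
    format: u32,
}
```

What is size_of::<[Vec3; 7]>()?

Msg: @0: window [2B, align 2] → 2; @2: ttl [1B, align 1] → 3; @3: version [1B, align 1] → 4; @4: proto [1B, align 1] → 5; +1 tail pad (align 2); size 6, align 2
@0: layer [6B, align 2] → 6
+2 pad (align 4)
@8: height [52B, align 4] → 60
@60: stride [4B, align 4] → 64
@64: mip_level [2B, align 2] → 66
+2 pad (align 4)
@68: depth [8B, align 4] → 76
@76: pitch [4B, align 4] → 80
@80: channels [1B, align 1] → 81
+3 pad (align 4)
@84: format [4B, align 4] → 88
size 88, align 4
array of 7: 7 × 88 = 616

616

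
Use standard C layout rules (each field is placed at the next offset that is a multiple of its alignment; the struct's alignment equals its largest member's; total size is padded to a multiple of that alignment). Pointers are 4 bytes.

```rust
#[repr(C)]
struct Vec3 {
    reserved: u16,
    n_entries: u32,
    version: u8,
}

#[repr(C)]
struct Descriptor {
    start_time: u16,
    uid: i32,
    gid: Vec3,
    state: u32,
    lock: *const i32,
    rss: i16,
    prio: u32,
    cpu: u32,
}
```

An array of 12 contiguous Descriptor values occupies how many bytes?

Vec3: @0: reserved [2B, align 2] → 2; +2 pad (align 4); @4: n_entries [4B, align 4] → 8; @8: version [1B, align 1] → 9; +3 tail pad (align 4); size 12, align 4
@0: start_time [2B, align 2] → 2
+2 pad (align 4)
@4: uid [4B, align 4] → 8
@8: gid [12B, align 4] → 20
@20: state [4B, align 4] → 24
@24: lock [4B, align 4] → 28
@28: rss [2B, align 2] → 30
+2 pad (align 4)
@32: prio [4B, align 4] → 36
@36: cpu [4B, align 4] → 40
size 40, align 4
array of 12: 12 × 40 = 480

480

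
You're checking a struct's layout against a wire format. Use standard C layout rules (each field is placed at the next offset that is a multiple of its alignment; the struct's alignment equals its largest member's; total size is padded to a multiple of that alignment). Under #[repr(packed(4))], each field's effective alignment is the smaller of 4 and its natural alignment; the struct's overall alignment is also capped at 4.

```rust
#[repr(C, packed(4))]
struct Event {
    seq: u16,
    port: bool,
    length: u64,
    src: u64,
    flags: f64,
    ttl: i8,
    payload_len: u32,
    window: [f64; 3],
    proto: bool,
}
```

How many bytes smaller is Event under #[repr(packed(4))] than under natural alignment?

natural layout:
  @0: seq [2B, align 2] → 2
  @2: port [1B, align 1] → 3
  +5 pad (align 8)
  @8: length [8B, align 8] → 16
  @16: src [8B, align 8] → 24
  @24: flags [8B, align 8] → 32
  @32: ttl [1B, align 1] → 33
  +3 pad (align 4)
  @36: payload_len [4B, align 4] → 40
  @40: window [24B, align 8] → 64
  @64: proto [1B, align 1] → 65
  +7 tail pad (align 8)
  size 72, align 8
packed(4) layout:
  @0: seq [2B, align 2] → 2
  @2: port [1B, align 1] → 3
  +1 pad (align 4)
  @4: length [8B, align 4] → 12
  @12: src [8B, align 4] → 20
  @20: flags [8B, align 4] → 28
  @28: ttl [1B, align 1] → 29
  +3 pad (align 4)
  @32: payload_len [4B, align 4] → 36
  @36: window [24B, align 4] → 60
  @60: proto [1B, align 1] → 61
  +3 tail pad (align 4)
  size 64, align 4
72 − 64 = 8

8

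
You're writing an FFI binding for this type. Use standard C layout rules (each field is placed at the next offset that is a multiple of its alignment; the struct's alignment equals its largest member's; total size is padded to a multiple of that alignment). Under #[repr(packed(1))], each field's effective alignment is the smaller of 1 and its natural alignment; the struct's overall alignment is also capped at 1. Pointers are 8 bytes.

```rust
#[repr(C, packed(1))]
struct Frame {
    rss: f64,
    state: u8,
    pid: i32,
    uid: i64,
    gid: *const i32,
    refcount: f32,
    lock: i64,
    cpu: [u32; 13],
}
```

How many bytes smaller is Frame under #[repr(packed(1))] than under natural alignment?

11

natural layout:
  @0: rss [8B, align 8] → 8
  @8: state [1B, align 1] → 9
  +3 pad (align 4)
  @12: pid [4B, align 4] → 16
  @16: uid [8B, align 8] → 24
  @24: gid [8B, align 8] → 32
  @32: refcount [4B, align 4] → 36
  +4 pad (align 8)
  @40: lock [8B, align 8] → 48
  @48: cpu [52B, align 4] → 100
  +4 tail pad (align 8)
  size 104, align 8
packed(1) layout:
  @0: rss [8B, align 1] → 8
  @8: state [1B, align 1] → 9
  @9: pid [4B, align 1] → 13
  @13: uid [8B, align 1] → 21
  @21: gid [8B, align 1] → 29
  @29: refcount [4B, align 1] → 33
  @33: lock [8B, align 1] → 41
  @41: cpu [52B, align 1] → 93
  size 93, align 1
104 − 93 = 11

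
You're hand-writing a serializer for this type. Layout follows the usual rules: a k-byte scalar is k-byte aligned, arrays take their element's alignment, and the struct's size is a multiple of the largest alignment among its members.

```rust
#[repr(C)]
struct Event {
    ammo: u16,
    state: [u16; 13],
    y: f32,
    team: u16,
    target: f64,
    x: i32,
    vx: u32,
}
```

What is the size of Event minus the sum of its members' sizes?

0..2  ammo  (2B, 2-aligned)
2..28  state  (26B, 2-aligned)
28..32  y  (4B, 4-aligned)
32..34  team  (2B, 2-aligned)
34..40  -- padding (6B)
40..48  target  (8B, 8-aligned)
48..52  x  (4B, 4-aligned)
52..56  vx  (4B, 4-aligned)
sizeof = 56, alignof = 8
data bytes 50, size 56 → padding 6

6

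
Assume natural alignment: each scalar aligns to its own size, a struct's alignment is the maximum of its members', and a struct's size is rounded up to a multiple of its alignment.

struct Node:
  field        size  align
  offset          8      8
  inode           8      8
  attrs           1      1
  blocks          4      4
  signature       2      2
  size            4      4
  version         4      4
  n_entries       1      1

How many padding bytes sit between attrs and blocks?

3

@0: offset [8B, align 8] → 8
@8: inode [8B, align 8] → 16
@16: attrs [1B, align 1] → 17
+3 pad (align 4)
@20: blocks [4B, align 4] → 24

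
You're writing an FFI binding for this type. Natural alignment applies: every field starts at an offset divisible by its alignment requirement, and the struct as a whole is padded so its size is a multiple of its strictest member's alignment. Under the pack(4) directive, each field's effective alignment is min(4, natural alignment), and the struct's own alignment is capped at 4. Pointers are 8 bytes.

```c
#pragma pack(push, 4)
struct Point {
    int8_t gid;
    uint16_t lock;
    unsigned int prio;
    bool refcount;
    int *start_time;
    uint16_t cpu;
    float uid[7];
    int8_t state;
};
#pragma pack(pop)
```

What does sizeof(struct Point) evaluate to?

@0: gid [1B, align 1] → 1
+1 pad (align 2)
@2: lock [2B, align 2] → 4
@4: prio [4B, align 4] → 8
@8: refcount [1B, align 1] → 9
+3 pad (align 4)
@12: start_time [8B, align 4] → 20
@20: cpu [2B, align 2] → 22
+2 pad (align 4)
@24: uid [28B, align 4] → 52
@52: state [1B, align 1] → 53
+3 tail pad (align 4)
size 56, align 4

56 bytes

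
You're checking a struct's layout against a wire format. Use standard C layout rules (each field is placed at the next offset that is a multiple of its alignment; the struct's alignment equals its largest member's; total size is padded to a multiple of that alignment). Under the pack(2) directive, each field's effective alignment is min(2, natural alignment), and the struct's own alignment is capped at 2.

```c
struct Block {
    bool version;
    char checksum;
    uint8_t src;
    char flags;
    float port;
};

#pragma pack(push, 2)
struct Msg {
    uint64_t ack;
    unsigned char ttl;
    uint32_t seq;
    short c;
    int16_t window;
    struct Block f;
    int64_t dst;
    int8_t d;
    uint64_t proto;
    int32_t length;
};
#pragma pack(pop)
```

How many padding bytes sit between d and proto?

Block: 0..1  version  (1B, 1-aligned); 1..2  checksum  (1B, 1-aligned); 2..3  src  (1B, 1-aligned); 3..4  flags  (1B, 1-aligned); 4..8  port  (4B, 4-aligned); sizeof = 8, alignof = 4
0..8  ack  (8B, 2-aligned)
8..9  ttl  (1B, 1-aligned)
9..10  -- padding (1B)
10..14  seq  (4B, 2-aligned)
14..16  c  (2B, 2-aligned)
16..18  window  (2B, 2-aligned)
18..26  f  (8B, 2-aligned)
26..34  dst  (8B, 2-aligned)
34..35  d  (1B, 1-aligned)
35..36  -- padding (1B)
36..44  proto  (8B, 2-aligned)

1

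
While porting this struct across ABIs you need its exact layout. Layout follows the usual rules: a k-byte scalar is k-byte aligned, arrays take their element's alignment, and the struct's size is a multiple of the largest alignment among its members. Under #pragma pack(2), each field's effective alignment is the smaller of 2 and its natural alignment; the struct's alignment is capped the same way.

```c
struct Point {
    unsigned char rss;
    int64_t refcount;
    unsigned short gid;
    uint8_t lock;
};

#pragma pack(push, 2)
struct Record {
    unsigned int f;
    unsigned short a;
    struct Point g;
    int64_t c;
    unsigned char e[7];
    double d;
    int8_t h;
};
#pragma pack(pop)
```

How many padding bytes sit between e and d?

Point: @0: rss [1B, align 1] → 1; +7 pad (align 8); @8: refcount [8B, align 8] → 16; @16: gid [2B, align 2] → 18; @18: lock [1B, align 1] → 19; +5 tail pad (align 8); size 24, align 8
@0: f [4B, align 2] → 4
@4: a [2B, align 2] → 6
@6: g [24B, align 2] → 30
@30: c [8B, align 2] → 38
@38: e [7B, align 1] → 45
+1 pad (align 2)
@46: d [8B, align 2] → 54

1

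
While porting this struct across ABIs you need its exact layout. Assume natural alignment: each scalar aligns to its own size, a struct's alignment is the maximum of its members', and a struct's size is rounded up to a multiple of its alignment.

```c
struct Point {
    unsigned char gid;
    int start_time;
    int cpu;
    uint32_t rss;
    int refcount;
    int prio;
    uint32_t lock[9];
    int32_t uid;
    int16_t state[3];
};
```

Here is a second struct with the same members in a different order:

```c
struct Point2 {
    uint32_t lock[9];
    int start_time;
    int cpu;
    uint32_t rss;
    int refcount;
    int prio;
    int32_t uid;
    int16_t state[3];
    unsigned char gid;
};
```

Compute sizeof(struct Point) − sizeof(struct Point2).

@0: gid [1B, align 1] → 1
+3 pad (align 4)
@4: start_time [4B, align 4] → 8
@8: cpu [4B, align 4] → 12
@12: rss [4B, align 4] → 16
@16: refcount [4B, align 4] → 20
@20: prio [4B, align 4] → 24
@24: lock [36B, align 4] → 60
@60: uid [4B, align 4] → 64
@64: state [6B, align 2] → 70
+2 tail pad (align 4)
size 72, align 4
— Point2 —
@0: lock [36B, align 4] → 36
@36: start_time [4B, align 4] → 40
@40: cpu [4B, align 4] → 44
@44: rss [4B, align 4] → 48
@48: refcount [4B, align 4] → 52
@52: prio [4B, align 4] → 56
@56: uid [4B, align 4] → 60
@60: state [6B, align 2] → 66
@66: gid [1B, align 1] → 67
+1 tail pad (align 4)
size 68, align 4
72 − 68 = 4

4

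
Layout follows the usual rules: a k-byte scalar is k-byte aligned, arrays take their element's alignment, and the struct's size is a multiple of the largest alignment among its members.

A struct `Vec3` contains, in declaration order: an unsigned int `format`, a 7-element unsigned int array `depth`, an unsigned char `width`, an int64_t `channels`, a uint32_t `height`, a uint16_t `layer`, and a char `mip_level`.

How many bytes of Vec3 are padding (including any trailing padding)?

@0: format [4B, align 4] → 4
@4: depth [28B, align 4] → 32
@32: width [1B, align 1] → 33
+7 pad (align 8)
@40: channels [8B, align 8] → 48
@48: height [4B, align 4] → 52
@52: layer [2B, align 2] → 54
@54: mip_level [1B, align 1] → 55
+1 tail pad (align 8)
size 56, align 8
data bytes 48, size 56 → padding 8

8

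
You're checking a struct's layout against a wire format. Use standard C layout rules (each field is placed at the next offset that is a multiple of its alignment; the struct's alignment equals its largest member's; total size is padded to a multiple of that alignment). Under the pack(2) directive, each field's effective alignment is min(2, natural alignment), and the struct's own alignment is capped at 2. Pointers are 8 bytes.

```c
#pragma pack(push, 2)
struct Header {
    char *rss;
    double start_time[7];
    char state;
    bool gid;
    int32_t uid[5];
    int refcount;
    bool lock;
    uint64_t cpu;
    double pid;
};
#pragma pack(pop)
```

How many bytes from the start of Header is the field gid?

65

@0: rss [8B, align 2] → 8
@8: start_time [56B, align 2] → 64
@64: state [1B, align 1] → 65
@65: gid [1B, align 1] → 66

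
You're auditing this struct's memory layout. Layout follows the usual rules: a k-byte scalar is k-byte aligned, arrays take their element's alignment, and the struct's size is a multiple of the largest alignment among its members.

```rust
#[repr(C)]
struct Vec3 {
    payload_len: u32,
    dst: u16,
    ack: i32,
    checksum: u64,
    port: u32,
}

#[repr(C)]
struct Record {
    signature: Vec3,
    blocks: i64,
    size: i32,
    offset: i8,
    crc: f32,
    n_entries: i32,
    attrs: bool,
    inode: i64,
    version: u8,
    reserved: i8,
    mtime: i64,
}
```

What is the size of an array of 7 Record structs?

616

Vec3: @0: payload_len [4B, align 4] → 4; @4: dst [2B, align 2] → 6; +2 pad (align 4); @8: ack [4B, align 4] → 12; +4 pad (align 8); @16: checksum [8B, align 8] → 24; @24: port [4B, align 4] → 28; +4 tail pad (align 8); size 32, align 8
@0: signature [32B, align 8] → 32
@32: blocks [8B, align 8] → 40
@40: size [4B, align 4] → 44
@44: offset [1B, align 1] → 45
+3 pad (align 4)
@48: crc [4B, align 4] → 52
@52: n_entries [4B, align 4] → 56
@56: attrs [1B, align 1] → 57
+7 pad (align 8)
@64: inode [8B, align 8] → 72
@72: version [1B, align 1] → 73
@73: reserved [1B, align 1] → 74
+6 pad (align 8)
@80: mtime [8B, align 8] → 88
size 88, align 8
array of 7: 7 × 88 = 616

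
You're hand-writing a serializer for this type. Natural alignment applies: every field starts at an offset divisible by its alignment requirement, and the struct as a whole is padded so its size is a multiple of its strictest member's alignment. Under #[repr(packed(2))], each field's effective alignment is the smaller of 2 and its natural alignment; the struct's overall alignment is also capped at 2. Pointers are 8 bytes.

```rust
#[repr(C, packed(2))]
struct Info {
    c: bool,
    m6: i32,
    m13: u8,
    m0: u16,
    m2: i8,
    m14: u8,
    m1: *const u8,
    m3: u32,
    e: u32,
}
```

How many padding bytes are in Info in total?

0..1  c  (1B, 1-aligned)
1..2  -- padding (1B)
2..6  m6  (4B, 2-aligned)
6..7  m13  (1B, 1-aligned)
7..8  -- padding (1B)
8..10  m0  (2B, 2-aligned)
10..11  m2  (1B, 1-aligned)
11..12  m14  (1B, 1-aligned)
12..20  m1  (8B, 2-aligned)
20..24  m3  (4B, 2-aligned)
24..28  e  (4B, 2-aligned)
sizeof = 28, alignof = 2
data bytes 26, size 28 → padding 2

2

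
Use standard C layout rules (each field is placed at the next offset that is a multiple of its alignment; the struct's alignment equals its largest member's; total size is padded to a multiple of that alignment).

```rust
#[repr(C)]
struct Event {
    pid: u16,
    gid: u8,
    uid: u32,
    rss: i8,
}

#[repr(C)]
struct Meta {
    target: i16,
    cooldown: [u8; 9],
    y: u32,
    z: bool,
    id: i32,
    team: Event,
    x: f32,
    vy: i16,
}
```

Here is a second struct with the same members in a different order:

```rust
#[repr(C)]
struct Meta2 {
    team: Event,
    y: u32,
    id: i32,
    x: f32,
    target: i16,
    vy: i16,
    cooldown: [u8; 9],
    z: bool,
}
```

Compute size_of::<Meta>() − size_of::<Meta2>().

4

Event: pid at 0 (size 2, align 2) → ends 2; gid at 2 (size 1, align 1) → ends 3; pad 1 to align 4 for uid; uid at 4 (size 4, align 4) → ends 8; rss at 8 (size 1, align 1) → ends 9; tail pad 3 to reach multiple of 4; total 12 bytes, alignment 4
target at 0 (size 2, align 2) → ends 2
cooldown at 2 (size 9, align 1) → ends 11
pad 1 to align 4 for y
y at 12 (size 4, align 4) → ends 16
z at 16 (size 1, align 1) → ends 17
pad 3 to align 4 for id
id at 20 (size 4, align 4) → ends 24
team at 24 (size 12, align 4) → ends 36
x at 36 (size 4, align 4) → ends 40
vy at 40 (size 2, align 2) → ends 42
tail pad 2 to reach multiple of 4
total 44 bytes, alignment 4
— Meta2 —
team at 0 (size 12, align 4) → ends 12
y at 12 (size 4, align 4) → ends 16
id at 16 (size 4, align 4) → ends 20
x at 20 (size 4, align 4) → ends 24
target at 24 (size 2, align 2) → ends 26
vy at 26 (size 2, align 2) → ends 28
cooldown at 28 (size 9, align 1) → ends 37
z at 37 (size 1, align 1) → ends 38
tail pad 2 to reach multiple of 4
total 40 bytes, alignment 4
44 − 40 = 4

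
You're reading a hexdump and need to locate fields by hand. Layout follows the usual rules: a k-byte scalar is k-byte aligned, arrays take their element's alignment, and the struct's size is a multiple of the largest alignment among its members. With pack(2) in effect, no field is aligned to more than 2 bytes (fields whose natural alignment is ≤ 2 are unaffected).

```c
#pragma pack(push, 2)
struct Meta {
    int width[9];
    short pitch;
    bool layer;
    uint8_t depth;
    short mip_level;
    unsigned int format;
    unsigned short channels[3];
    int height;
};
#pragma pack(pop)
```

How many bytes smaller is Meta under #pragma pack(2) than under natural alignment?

4

natural layout:
  0..36  width  (36B, 4-aligned)
  36..38  pitch  (2B, 2-aligned)
  38..39  layer  (1B, 1-aligned)
  39..40  depth  (1B, 1-aligned)
  40..42  mip_level  (2B, 2-aligned)
  42..44  -- padding (2B)
  44..48  format  (4B, 4-aligned)
  48..54  channels  (6B, 2-aligned)
  54..56  -- padding (2B)
  56..60  height  (4B, 4-aligned)
  sizeof = 60, alignof = 4
packed(2) layout:
  0..36  width  (36B, 2-aligned)
  36..38  pitch  (2B, 2-aligned)
  38..39  layer  (1B, 1-aligned)
  39..40  depth  (1B, 1-aligned)
  40..42  mip_level  (2B, 2-aligned)
  42..46  format  (4B, 2-aligned)
  46..52  channels  (6B, 2-aligned)
  52..56  height  (4B, 2-aligned)
  sizeof = 56, alignof = 2
60 − 56 = 4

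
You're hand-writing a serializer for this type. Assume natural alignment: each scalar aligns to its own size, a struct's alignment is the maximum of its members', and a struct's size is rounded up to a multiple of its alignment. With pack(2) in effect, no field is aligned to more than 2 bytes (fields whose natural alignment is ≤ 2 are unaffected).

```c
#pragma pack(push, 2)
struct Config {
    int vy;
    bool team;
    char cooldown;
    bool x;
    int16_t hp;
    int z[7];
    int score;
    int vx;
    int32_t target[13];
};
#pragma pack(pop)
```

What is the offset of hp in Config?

8

vy at 0 (size 4, align 2) → ends 4
team at 4 (size 1, align 1) → ends 5
cooldown at 5 (size 1, align 1) → ends 6
x at 6 (size 1, align 1) → ends 7
pad 1 to align 2 for hp
hp at 8 (size 2, align 2) → ends 10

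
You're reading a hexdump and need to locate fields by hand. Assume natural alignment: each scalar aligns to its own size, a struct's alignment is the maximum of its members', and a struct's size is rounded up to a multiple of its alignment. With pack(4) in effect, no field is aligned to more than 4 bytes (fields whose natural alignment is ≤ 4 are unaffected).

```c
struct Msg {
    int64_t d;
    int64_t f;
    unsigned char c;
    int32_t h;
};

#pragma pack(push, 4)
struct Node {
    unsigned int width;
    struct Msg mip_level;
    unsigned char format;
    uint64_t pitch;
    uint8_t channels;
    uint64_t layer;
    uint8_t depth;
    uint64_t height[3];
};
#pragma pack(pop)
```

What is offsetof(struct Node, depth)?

52

Msg: @0: d [8B, align 8] → 8; @8: f [8B, align 8] → 16; @16: c [1B, align 1] → 17; +3 pad (align 4); @20: h [4B, align 4] → 24; size 24, align 8
@0: width [4B, align 4] → 4
@4: mip_level [24B, align 4] → 28
@28: format [1B, align 1] → 29
+3 pad (align 4)
@32: pitch [8B, align 4] → 40
@40: channels [1B, align 1] → 41
+3 pad (align 4)
@44: layer [8B, align 4] → 52
@52: depth [1B, align 1] → 53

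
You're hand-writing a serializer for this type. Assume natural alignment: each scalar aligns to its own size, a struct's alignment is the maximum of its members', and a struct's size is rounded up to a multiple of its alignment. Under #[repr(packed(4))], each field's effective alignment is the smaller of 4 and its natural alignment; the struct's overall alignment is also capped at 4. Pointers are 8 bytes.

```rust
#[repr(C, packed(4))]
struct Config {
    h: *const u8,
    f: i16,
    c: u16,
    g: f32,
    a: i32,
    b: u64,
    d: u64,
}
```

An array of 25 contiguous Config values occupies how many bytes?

900

h at 0 (size 8, align 4) → ends 8
f at 8 (size 2, align 2) → ends 10
c at 10 (size 2, align 2) → ends 12
g at 12 (size 4, align 4) → ends 16
a at 16 (size 4, align 4) → ends 20
b at 20 (size 8, align 4) → ends 28
d at 28 (size 8, align 4) → ends 36
total 36 bytes, alignment 4
array of 25: 25 × 36 = 900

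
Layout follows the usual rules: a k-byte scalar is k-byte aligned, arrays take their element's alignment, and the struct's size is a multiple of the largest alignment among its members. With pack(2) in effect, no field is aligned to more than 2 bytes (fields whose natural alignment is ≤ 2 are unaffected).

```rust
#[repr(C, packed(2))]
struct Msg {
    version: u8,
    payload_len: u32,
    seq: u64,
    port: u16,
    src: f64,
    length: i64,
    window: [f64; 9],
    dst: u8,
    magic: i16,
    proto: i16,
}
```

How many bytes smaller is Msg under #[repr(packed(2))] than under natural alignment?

natural layout:
  @0: version [1B, align 1] → 1
  +3 pad (align 4)
  @4: payload_len [4B, align 4] → 8
  @8: seq [8B, align 8] → 16
  @16: port [2B, align 2] → 18
  +6 pad (align 8)
  @24: src [8B, align 8] → 32
  @32: length [8B, align 8] → 40
  @40: window [72B, align 8] → 112
  @112: dst [1B, align 1] → 113
  +1 pad (align 2)
  @114: magic [2B, align 2] → 116
  @116: proto [2B, align 2] → 118
  +2 tail pad (align 8)
  size 120, align 8
packed(2) layout:
  @0: version [1B, align 1] → 1
  +1 pad (align 2)
  @2: payload_len [4B, align 2] → 6
  @6: seq [8B, align 2] → 14
  @14: port [2B, align 2] → 16
  @16: src [8B, align 2] → 24
  @24: length [8B, align 2] → 32
  @32: window [72B, align 2] → 104
  @104: dst [1B, align 1] → 105
  +1 pad (align 2)
  @106: magic [2B, align 2] → 108
  @108: proto [2B, align 2] → 110
  size 110, align 2
120 − 110 = 10

10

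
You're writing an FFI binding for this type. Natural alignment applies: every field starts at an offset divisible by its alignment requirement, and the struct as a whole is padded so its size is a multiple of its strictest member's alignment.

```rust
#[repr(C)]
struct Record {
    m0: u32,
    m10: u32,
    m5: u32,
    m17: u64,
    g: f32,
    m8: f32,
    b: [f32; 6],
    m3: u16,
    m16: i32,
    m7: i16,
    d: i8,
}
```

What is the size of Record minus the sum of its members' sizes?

11

0..4  m0  (4B, 4-aligned)
4..8  m10  (4B, 4-aligned)
8..12  m5  (4B, 4-aligned)
12..16  -- padding (4B)
16..24  m17  (8B, 8-aligned)
24..28  g  (4B, 4-aligned)
28..32  m8  (4B, 4-aligned)
32..56  b  (24B, 4-aligned)
56..58  m3  (2B, 2-aligned)
58..60  -- padding (2B)
60..64  m16  (4B, 4-aligned)
64..66  m7  (2B, 2-aligned)
66..67  d  (1B, 1-aligned)
67..72  -- tail padding (5B)
sizeof = 72, alignof = 8
data bytes 61, size 72 → padding 11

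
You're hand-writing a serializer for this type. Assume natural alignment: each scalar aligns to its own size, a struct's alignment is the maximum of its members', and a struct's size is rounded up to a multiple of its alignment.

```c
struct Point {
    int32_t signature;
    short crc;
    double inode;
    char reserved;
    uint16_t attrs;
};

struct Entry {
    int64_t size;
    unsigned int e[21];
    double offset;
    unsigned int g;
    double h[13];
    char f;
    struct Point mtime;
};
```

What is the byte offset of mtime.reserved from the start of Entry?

Point: signature at 0 (size 4, align 4) → ends 4; crc at 4 (size 2, align 2) → ends 6; pad 2 to align 8 for inode; inode at 8 (size 8, align 8) → ends 16; reserved at 16 (size 1, align 1) → ends 17; pad 1 to align 2 for attrs; attrs at 18 (size 2, align 2) → ends 20; tail pad 4 to reach multiple of 8; total 24 bytes, alignment 8
size at 0 (size 8, align 8) → ends 8
e at 8 (size 84, align 4) → ends 92
pad 4 to align 8 for offset
offset at 96 (size 8, align 8) → ends 104
g at 104 (size 4, align 4) → ends 108
pad 4 to align 8 for h
h at 112 (size 104, align 8) → ends 216
f at 216 (size 1, align 1) → ends 217
pad 7 to align 8 for mtime
mtime at 224 (size 24, align 8) → ends 248
within Point: reserved at 16
224 + 16 = 240

240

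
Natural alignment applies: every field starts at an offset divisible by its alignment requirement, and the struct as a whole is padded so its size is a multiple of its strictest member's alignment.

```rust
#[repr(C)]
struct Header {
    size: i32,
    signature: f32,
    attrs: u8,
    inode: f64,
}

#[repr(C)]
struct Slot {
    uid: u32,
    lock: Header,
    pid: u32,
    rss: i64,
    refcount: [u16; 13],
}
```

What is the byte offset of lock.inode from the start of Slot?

24

Header: 0..4  size  (4B, 4-aligned); 4..8  signature  (4B, 4-aligned); 8..9  attrs  (1B, 1-aligned); 9..16  -- padding (7B); 16..24  inode  (8B, 8-aligned); sizeof = 24, alignof = 8
0..4  uid  (4B, 4-aligned)
4..8  -- padding (4B)
8..32  lock  (24B, 8-aligned)
within Header: inode at 16
8 + 16 = 24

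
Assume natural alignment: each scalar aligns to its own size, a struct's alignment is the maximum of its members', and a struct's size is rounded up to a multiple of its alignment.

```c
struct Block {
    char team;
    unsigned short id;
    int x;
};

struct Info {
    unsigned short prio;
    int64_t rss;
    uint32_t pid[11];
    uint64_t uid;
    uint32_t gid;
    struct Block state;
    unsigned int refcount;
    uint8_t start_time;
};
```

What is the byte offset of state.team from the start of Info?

76

Block: 0..1  team  (1B, 1-aligned); 1..2  -- padding (1B); 2..4  id  (2B, 2-aligned); 4..8  x  (4B, 4-aligned); sizeof = 8, alignof = 4
0..2  prio  (2B, 2-aligned)
2..8  -- padding (6B)
8..16  rss  (8B, 8-aligned)
16..60  pid  (44B, 4-aligned)
60..64  -- padding (4B)
64..72  uid  (8B, 8-aligned)
72..76  gid  (4B, 4-aligned)
76..84  state  (8B, 4-aligned)
within Block: team at 0
76 + 0 = 76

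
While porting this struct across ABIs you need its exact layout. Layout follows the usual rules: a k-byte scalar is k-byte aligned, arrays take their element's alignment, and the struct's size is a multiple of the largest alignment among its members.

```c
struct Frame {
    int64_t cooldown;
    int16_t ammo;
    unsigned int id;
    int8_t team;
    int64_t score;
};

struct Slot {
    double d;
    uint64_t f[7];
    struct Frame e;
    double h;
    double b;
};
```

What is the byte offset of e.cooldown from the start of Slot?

64

Frame: cooldown at 0 (size 8, align 8) → ends 8; ammo at 8 (size 2, align 2) → ends 10; pad 2 to align 4 for id; id at 12 (size 4, align 4) → ends 16; team at 16 (size 1, align 1) → ends 17; pad 7 to align 8 for score; score at 24 (size 8, align 8) → ends 32; total 32 bytes, alignment 8
d at 0 (size 8, align 8) → ends 8
f at 8 (size 56, align 8) → ends 64
e at 64 (size 32, align 8) → ends 96
within Frame: cooldown at 0
64 + 0 = 64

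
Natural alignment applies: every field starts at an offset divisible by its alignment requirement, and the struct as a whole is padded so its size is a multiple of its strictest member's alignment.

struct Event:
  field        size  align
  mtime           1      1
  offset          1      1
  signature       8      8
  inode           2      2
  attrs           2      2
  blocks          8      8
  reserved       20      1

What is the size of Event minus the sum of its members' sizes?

14

@0: mtime [1B, align 1] → 1
@1: offset [1B, align 1] → 2
+6 pad (align 8)
@8: signature [8B, align 8] → 16
@16: inode [2B, align 2] → 18
@18: attrs [2B, align 2] → 20
+4 pad (align 8)
@24: blocks [8B, align 8] → 32
@32: reserved [20B, align 1] → 52
+4 tail pad (align 8)
size 56, align 8
data bytes 42, size 56 → padding 14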